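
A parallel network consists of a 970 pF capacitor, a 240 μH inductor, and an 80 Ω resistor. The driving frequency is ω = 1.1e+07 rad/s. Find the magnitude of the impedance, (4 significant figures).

61.76 Ω

X_L = ωL = 2640 Ω
X_C = 1/(ωC) = 93.72 Ω
Parallel: admittances add. Y = 1/R + 1/(jωL) + jωC
Y = (0.01250 + j0.01029) S
|Y| = 0.01619 S → |Z| = 1/|Y| = 61.76 Ω, ∠Z = −∠Y = -39.46°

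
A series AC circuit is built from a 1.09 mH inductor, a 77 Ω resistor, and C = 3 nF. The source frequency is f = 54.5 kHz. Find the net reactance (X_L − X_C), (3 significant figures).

-600 Ω

ω = 2πf = 342400 rad/s
X_L = ωL = 373 Ω
X_C = 1/(ωC) = 973 Ω
X = 373 − 973 = -600 Ω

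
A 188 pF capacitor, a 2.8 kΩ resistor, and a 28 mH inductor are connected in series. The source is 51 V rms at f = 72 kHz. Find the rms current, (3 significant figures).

ω = 2πf = 452400 rad/s
X_L = ωL = 12700 Ω
X_C = 1/(ωC) = 11800 Ω
Net reactance X = X_L − X_C = 909 Ω
Z = 2800 + j909 Ω
|Z| = √(2800² + 909²) = 2940 Ω
I = V/|Z| = 51/2940 = 17.3 mA

17.3 mA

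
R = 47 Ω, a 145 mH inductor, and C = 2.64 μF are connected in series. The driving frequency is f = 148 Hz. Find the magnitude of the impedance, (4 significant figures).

ω = 2πf = 929.9 rad/s
X_L = ωL = 134.8 Ω
X_C = 1/(ωC) = 407.3 Ω
Net reactance X = X_L − X_C = -272.5 Ω
Z = 47.00 − j272.5 Ω
|Z| = √(47.00² + 272.5²) = 276.5 Ω

276.5 Ω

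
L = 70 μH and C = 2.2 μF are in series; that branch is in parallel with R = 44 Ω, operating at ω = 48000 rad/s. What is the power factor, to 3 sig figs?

X_L = ωL = 3.36 Ω
X_C = 1/(ωC) = 9.47 Ω
Branch 1: Z₁ = R = 44.0 Ω
Branch 2 (series LC): Z₂ = j(X_L − X_C) = −j6.11 Ω
Parallel: Z = Z₁Z₂/(Z₁+Z₂), |Z| = 6.05 Ω, ∠Z = -82.1°
cos φ = cos(-82.1°) = 0.138

0.138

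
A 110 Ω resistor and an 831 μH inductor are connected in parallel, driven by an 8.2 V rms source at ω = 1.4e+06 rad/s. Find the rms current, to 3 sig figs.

74.9 mA

X_L = ωL = 1160 Ω
Parallel: admittances add. Y = 1/R + 1/(jωL)
Y = (0.00909 − j0.000860) S
|Y| = 0.00913 S → |Z| = 1/|Y| = 110 Ω, ∠Z = −∠Y = 5.40°
I = V/|Z| = 8.2/110 = 74.9 mA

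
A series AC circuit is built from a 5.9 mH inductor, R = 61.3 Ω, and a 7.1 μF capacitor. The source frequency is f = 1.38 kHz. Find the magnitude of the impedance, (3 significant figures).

70.5 Ω

ω = 2πf = 8671 rad/s
X_L = ωL = 51.2 Ω
X_C = 1/(ωC) = 16.2 Ω
Net reactance X = X_L − X_C = 34.9 Ω
Z = 61.3 + j34.9 Ω
|Z| = √(61.3² + 34.9²) = 70.5 Ω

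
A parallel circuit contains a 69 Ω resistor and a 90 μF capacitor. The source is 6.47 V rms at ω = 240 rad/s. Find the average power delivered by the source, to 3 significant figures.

X_C = 1/(ωC) = 46.3 Ω
Parallel: admittances add. Y = 1/R + jωC
Y = (0.0145 + j0.0216) S
|Y| = 0.0260 S → |Z| = 1/|Y| = 38.4 Ω, ∠Z = −∠Y = -56.1°
I = V/|Z| = 168 mA
P = VI cos φ = 6.47 × 0.168 × cos(-56.1°) = 607 mW

607 mW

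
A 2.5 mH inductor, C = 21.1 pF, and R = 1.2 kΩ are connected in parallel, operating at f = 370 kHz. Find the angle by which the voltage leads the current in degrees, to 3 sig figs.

8.40°

ω = 2πf = 2.325e+06 rad/s
X_L = ωL = 5810 Ω
X_C = 1/(ωC) = 20400 Ω
Parallel: admittances add. Y = 1/R + 1/(jωL) + jωC
Y = (0.000833 − j0.000123) S
|Y| = 0.000842 S → |Z| = 1/|Y| = 1190 Ω, ∠Z = −∠Y = 8.40°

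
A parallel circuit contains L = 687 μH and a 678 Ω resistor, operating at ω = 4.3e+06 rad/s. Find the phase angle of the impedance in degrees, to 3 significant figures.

12.9°

X_L = ωL = 2950 Ω
Parallel: admittances add. Y = 1/R + 1/(jωL)
Y = (0.00147 − j0.000339) S
|Y| = 0.00151 S → |Z| = 1/|Y| = 661 Ω, ∠Z = −∠Y = 12.9°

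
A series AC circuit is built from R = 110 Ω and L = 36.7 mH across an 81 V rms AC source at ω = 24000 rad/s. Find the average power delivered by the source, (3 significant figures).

916 mW

X_L = ωL = 881 Ω
Z = 110 + j881 Ω
|Z| = √(110² + 881²) = 888 Ω
∠Z = arctan(881/110) = 82.9°
I = V/|Z| = 91.3 mA
P = VI cos φ = 81 × 0.0913 × cos(82.9°) = 916 mW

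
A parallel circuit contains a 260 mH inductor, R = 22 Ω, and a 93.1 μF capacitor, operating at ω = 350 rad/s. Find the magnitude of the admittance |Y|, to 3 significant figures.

X_L = ωL = 91.0 Ω
X_C = 1/(ωC) = 30.7 Ω
Parallel: admittances add. Y = 1/R + 1/(jωL) + jωC
Y = (0.0455 + j0.0216) S
|Y| = 0.0503 S → |Z| = 1/|Y| = 19.9 Ω, ∠Z = −∠Y = -25.4°

50.3 mS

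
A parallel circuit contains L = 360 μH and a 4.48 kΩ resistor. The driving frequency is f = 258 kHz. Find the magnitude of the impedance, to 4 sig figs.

ω = 2πf = 1.621e+06 rad/s
X_L = ωL = 583.6 Ω
Parallel: admittances add. Y = 1/R + 1/(jωL)
Y = (0.0002232 − j0.001714) S
|Y| = 0.001728 S → |Z| = 1/|Y| = 578.7 Ω, ∠Z = −∠Y = 82.58°

578.7 Ω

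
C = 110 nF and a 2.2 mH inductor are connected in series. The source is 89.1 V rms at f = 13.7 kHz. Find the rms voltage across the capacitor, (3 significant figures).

112 V

ω = 2πf = 86080 rad/s
X_L = ωL = 189 Ω
X_C = 1/(ωC) = 106 Ω
Net reactance X = X_L − X_C = 83.8 Ω
Z = j83.8 Ω
|Z| = √(0² + 83.8²) = 83.8 Ω
I = V/|Z| = 1.06 A
V_C = I·|Z_C| = 1.06 × 106 = 112 V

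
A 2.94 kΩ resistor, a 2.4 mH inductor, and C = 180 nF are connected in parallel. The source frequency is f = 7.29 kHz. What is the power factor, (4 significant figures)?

ω = 2πf = 45800 rad/s
X_L = ωL = 109.9 Ω
X_C = 1/(ωC) = 121.3 Ω
Parallel: admittances add. Y = 1/R + 1/(jωL) + jωC
Y = (0.0003401 − j0.0008519) S
|Y| = 0.0009172 S → |Z| = 1/|Y| = 1090 Ω, ∠Z = −∠Y = 68.23°
cos φ = cos(68.23°) = 0.3708

0.3708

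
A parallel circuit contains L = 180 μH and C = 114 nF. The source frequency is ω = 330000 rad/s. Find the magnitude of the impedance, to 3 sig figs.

48.1 Ω

X_L = ωL = 59.4 Ω
X_C = 1/(ωC) = 26.6 Ω
Parallel: admittances add. Y = 1/(jωL) + jωC
Y = (0 + j0.0208) S
|Y| = 0.0208 S → |Z| = 1/|Y| = 48.1 Ω, ∠Z = −∠Y = -90.0°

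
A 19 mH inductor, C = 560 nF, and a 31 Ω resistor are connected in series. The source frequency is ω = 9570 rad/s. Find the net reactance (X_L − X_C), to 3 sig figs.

-4.77 Ω

X_L = ωL = 182 Ω
X_C = 1/(ωC) = 187 Ω
X = 182 − 187 = -4.77 Ω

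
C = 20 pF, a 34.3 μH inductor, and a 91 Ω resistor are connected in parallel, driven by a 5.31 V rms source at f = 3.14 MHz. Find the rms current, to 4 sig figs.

58.63 mA

ω = 2πf = 1.973e+07 rad/s
X_L = ωL = 676.7 Ω
X_C = 1/(ωC) = 2534 Ω
Parallel: admittances add. Y = 1/R + 1/(jωL) + jωC
Y = (0.01099 − j0.001083) S
|Y| = 0.01104 S → |Z| = 1/|Y| = 90.56 Ω, ∠Z = −∠Y = 5.629°
I = V/|Z| = 5.31/90.56 = 58.63 mA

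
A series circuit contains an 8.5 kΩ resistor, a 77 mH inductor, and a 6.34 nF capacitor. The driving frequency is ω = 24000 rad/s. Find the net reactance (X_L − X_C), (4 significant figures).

X_L = ωL = 1848 Ω
X_C = 1/(ωC) = 6572 Ω
X = 1848 − 6572 = -4724 Ω

-4724 Ω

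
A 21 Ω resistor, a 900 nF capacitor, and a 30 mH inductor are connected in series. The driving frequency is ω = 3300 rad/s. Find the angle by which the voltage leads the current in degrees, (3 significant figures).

X_L = ωL = 99.0 Ω
X_C = 1/(ωC) = 337 Ω
Net reactance X = X_L − X_C = -238 Ω
Z = 21.0 − j238 Ω
|Z| = √(21.0² + 238²) = 239 Ω
∠Z = arctan(-238/21.0) = -85.0°

-85.0°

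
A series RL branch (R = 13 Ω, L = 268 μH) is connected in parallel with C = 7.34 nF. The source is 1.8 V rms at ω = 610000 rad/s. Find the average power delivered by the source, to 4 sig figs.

1.566 mW

X_L = ωL = 163.5 Ω
X_C = 1/(ωC) = 223.3 Ω
Branch 1 (R+jX_L): Z₁ = 13.00 + j163.5 Ω, |Z₁| = 164.0 Ω
Branch 2 (−jX_C): Z₂ = −j223.3 Ω
Parallel: Z = Z₁Z₂/(Z₁+Z₂), |Z| = 597.9 Ω, ∠Z = 73.20°
I = V/|Z| = 3.010 mA
P = VI cos φ = 1.8 × 0.003010 × cos(73.20°) = 1.566 mW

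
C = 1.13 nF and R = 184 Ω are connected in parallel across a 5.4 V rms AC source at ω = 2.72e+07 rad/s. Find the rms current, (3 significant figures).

X_C = 1/(ωC) = 32.5 Ω
Parallel: admittances add. Y = 1/R + jωC
Y = (0.00543 + j0.0307) S
|Y| = 0.0312 S → |Z| = 1/|Y| = 32.0 Ω, ∠Z = −∠Y = -80.0°
I = V/|Z| = 5.4/32.0 = 169 mA

169 mA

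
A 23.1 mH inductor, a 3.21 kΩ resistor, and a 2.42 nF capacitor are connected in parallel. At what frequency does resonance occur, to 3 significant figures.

ω₀ = 1/√(LC) = 1/√(0.0231 × 2.42e-09) = 133700 rad/s
f₀ = ω₀/(2π) = 21.3 kHz

21.3 kHz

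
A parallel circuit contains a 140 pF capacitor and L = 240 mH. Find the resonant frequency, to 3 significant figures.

ω₀ = 1/√(LC) = 1/√(0.24 × 1.4e-10) = 172500 rad/s
f₀ = ω₀/(2π) = 27.5 kHz

27.5 kHz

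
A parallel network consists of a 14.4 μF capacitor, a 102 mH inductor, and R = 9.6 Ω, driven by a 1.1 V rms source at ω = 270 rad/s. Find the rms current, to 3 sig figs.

120 mA

X_L = ωL = 27.5 Ω
X_C = 1/(ωC) = 257 Ω
Parallel: admittances add. Y = 1/R + 1/(jωL) + jωC
Y = (0.104 − j0.0324) S
|Y| = 0.109 S → |Z| = 1/|Y| = 9.17 Ω, ∠Z = −∠Y = 17.3°
I = V/|Z| = 1.1/9.17 = 120 mA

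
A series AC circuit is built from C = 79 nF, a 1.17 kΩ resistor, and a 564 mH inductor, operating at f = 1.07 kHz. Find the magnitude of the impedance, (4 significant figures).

2239 Ω

ω = 2πf = 6723 rad/s
X_L = ωL = 3792 Ω
X_C = 1/(ωC) = 1883 Ω
Net reactance X = X_L − X_C = 1909 Ω
Z = 1170 + j1909 Ω
|Z| = √(1170² + 1909²) = 2239 Ω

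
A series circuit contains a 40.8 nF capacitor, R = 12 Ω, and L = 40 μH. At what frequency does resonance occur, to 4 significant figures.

ω₀ = 1/√(LC) = 1/√(4e-05 × 4.08e-08) = 782800 rad/s
f₀ = ω₀/(2π) = 124.6 kHz

124.6 kHz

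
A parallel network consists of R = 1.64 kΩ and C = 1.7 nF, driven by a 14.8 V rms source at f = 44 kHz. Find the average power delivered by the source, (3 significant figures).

134 mW

ω = 2πf = 276500 rad/s
X_C = 1/(ωC) = 2130 Ω
Parallel: admittances add. Y = 1/R + jωC
Y = (0.000610 + j0.000470) S
|Y| = 0.000770 S → |Z| = 1/|Y| = 1300 Ω, ∠Z = −∠Y = -37.6°
I = V/|Z| = 11.4 mA
P = VI cos φ = 14.8 × 0.0114 × cos(-37.6°) = 134 mW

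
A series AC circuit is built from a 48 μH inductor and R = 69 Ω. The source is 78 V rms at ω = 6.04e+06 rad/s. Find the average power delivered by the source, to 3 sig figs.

4.73 W

X_L = ωL = 290 Ω
Z = 69.0 + j290 Ω
|Z| = √(69.0² + 290²) = 298 Ω
∠Z = arctan(290/69.0) = 76.6°
I = V/|Z| = 262 mA
P = VI cos φ = 78 × 0.262 × cos(76.6°) = 4.73 W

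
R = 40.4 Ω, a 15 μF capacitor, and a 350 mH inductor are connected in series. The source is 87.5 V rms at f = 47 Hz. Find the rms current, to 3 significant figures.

ω = 2πf = 295.3 rad/s
X_L = ωL = 103 Ω
X_C = 1/(ωC) = 226 Ω
Net reactance X = X_L − X_C = -122 Ω
Z = 40.4 − j122 Ω
|Z| = √(40.4² + 122²) = 129 Ω
I = V/|Z| = 87.5/129 = 679 mA

679 mA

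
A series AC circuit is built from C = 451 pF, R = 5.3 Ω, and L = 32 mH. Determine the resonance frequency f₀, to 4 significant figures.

41.89 kHz

ω₀ = 1/√(LC) = 1/√(0.032 × 4.51e-10) = 263200 rad/s
f₀ = ω₀/(2π) = 41.89 kHz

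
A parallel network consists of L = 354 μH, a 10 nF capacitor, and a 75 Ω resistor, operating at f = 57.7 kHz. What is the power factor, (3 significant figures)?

ω = 2πf = 362500 rad/s
X_L = ωL = 128 Ω
X_C = 1/(ωC) = 276 Ω
Parallel: admittances add. Y = 1/R + 1/(jωL) + jωC
Y = (0.0133 − j0.00417) S
|Y| = 0.0140 S → |Z| = 1/|Y| = 71.6 Ω, ∠Z = −∠Y = 17.4°
cos φ = cos(17.4°) = 0.954

0.954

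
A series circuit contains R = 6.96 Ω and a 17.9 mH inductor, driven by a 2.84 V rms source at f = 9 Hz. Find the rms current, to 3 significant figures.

ω = 2πf = 56.55 rad/s
X_L = ωL = 1.01 Ω
Z = 6.96 + j1.01 Ω
|Z| = √(6.96² + 1.01²) = 7.03 Ω
I = V/|Z| = 2.84/7.03 = 404 mA

404 mA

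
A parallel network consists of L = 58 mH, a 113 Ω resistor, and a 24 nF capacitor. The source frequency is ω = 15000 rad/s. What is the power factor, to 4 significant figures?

0.9960

X_L = ωL = 870.0 Ω
X_C = 1/(ωC) = 2778 Ω
Parallel: admittances add. Y = 1/R + 1/(jωL) + jωC
Y = (0.008850 − j0.0007894) S
|Y| = 0.008885 S → |Z| = 1/|Y| = 112.6 Ω, ∠Z = −∠Y = 5.098°
cos φ = cos(5.098°) = 0.9960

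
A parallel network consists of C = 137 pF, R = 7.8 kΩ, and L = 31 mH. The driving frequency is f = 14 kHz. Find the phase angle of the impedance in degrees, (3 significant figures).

70.1°

ω = 2πf = 87960 rad/s
X_L = ωL = 2730 Ω
X_C = 1/(ωC) = 83000 Ω
Parallel: admittances add. Y = 1/R + 1/(jωL) + jωC
Y = (0.000128 − j0.000355) S
|Y| = 0.000377 S → |Z| = 1/|Y| = 2650 Ω, ∠Z = −∠Y = 70.1°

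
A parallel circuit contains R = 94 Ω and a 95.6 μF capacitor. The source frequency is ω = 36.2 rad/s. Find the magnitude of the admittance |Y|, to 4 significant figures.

X_C = 1/(ωC) = 289.0 Ω
Parallel: admittances add. Y = 1/R + jωC
Y = (0.01064 + j0.003461) S
|Y| = 0.01119 S → |Z| = 1/|Y| = 89.39 Ω, ∠Z = −∠Y = -18.02°

11.19 mS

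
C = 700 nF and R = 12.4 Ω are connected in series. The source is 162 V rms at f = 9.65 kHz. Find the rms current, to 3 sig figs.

6.08 A

ω = 2πf = 60630 rad/s
X_C = 1/(ωC) = 23.6 Ω
Z = 12.4 − j23.6 Ω
|Z| = √(12.4² + 23.6²) = 26.6 Ω
I = V/|Z| = 162/26.6 = 6.08 A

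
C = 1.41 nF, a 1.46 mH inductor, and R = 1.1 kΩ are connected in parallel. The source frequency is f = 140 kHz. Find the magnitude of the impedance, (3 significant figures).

ω = 2πf = 879600 rad/s
X_L = ωL = 1280 Ω
X_C = 1/(ωC) = 806 Ω
Parallel: admittances add. Y = 1/R + 1/(jωL) + jωC
Y = (0.000909 + j0.000462) S
|Y| = 0.00102 S → |Z| = 1/|Y| = 981 Ω, ∠Z = −∠Y = -26.9°

981 Ω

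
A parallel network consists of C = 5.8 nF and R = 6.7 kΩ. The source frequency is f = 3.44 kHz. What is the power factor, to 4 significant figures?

0.7657

ω = 2πf = 21610 rad/s
X_C = 1/(ωC) = 7977 Ω
Parallel: admittances add. Y = 1/R + jωC
Y = (0.0001493 + j0.0001254) S
|Y| = 0.0001949 S → |Z| = 1/|Y| = 5130 Ω, ∠Z = −∠Y = -40.03°
cos φ = cos(-40.03°) = 0.7657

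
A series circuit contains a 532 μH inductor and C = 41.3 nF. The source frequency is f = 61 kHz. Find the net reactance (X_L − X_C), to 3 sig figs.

141 Ω

ω = 2πf = 383300 rad/s
X_L = ωL = 204 Ω
X_C = 1/(ωC) = 63.2 Ω
X = 204 − 63.2 = 141 Ω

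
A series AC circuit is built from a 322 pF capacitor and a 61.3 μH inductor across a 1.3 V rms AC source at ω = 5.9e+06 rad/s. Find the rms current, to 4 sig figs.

X_L = ωL = 361.7 Ω
X_C = 1/(ωC) = 526.4 Ω
Net reactance X = X_L − X_C = -164.7 Ω
Z = − j164.7 Ω
|Z| = √(0² + 164.7²) = 164.7 Ω
I = V/|Z| = 1.3/164.7 = 7.893 mA

7.893 mA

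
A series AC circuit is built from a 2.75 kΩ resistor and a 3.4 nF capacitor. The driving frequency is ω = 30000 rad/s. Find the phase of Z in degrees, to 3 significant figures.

-74.3°

X_C = 1/(ωC) = 9800 Ω
Z = 2750 − j9800 Ω
|Z| = √(2750² + 9800²) = 10200 Ω
∠Z = arctan(-9800/2750) = -74.3°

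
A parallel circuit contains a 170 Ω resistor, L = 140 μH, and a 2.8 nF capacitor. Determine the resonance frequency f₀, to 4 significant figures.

254.2 kHz

ω₀ = 1/√(LC) = 1/√(0.00014 × 2.8e-09) = 1.597e+06 rad/s
f₀ = ω₀/(2π) = 254.2 kHz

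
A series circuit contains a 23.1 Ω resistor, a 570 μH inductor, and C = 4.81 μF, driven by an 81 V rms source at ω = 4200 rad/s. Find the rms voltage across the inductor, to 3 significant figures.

3.70 V

X_L = ωL = 2.39 Ω
X_C = 1/(ωC) = 49.5 Ω
Net reactance X = X_L − X_C = -47.1 Ω
Z = 23.1 − j47.1 Ω
|Z| = √(23.1² + 47.1²) = 52.5 Ω
I = V/|Z| = 1.54 A
V_L = I·|Z_L| = 1.54 × 2.39 = 3.70 V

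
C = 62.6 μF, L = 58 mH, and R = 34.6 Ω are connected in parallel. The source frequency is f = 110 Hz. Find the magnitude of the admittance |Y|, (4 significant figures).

ω = 2πf = 691.2 rad/s
X_L = ωL = 40.09 Ω
X_C = 1/(ωC) = 23.11 Ω
Parallel: admittances add. Y = 1/R + 1/(jωL) + jωC
Y = (0.02890 + j0.01832) S
|Y| = 0.03422 S → |Z| = 1/|Y| = 29.22 Ω, ∠Z = −∠Y = -32.37°

34.22 mS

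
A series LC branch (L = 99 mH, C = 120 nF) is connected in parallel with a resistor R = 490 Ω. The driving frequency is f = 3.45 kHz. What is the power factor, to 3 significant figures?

ω = 2πf = 21680 rad/s
X_L = ωL = 2150 Ω
X_C = 1/(ωC) = 384 Ω
Branch 1: Z₁ = R = 490 Ω
Branch 2 (series LC): Z₂ = j(X_L − X_C) = j1760 Ω
Parallel: Z = Z₁Z₂/(Z₁+Z₂), |Z| = 472 Ω, ∠Z = 15.5°
cos φ = cos(15.5°) = 0.963

0.963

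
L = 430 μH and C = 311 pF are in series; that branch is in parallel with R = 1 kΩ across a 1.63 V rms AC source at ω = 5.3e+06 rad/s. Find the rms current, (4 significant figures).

X_L = ωL = 2279 Ω
X_C = 1/(ωC) = 606.7 Ω
Branch 1: Z₁ = R = 1000 Ω
Branch 2 (series LC): Z₂ = j(X_L − X_C) = j1672 Ω
Parallel: Z = Z₁Z₂/(Z₁+Z₂), |Z| = 858.3 Ω, ∠Z = 30.88°
I = V/|Z| = 1.63/858.3 = 1.899 mA

1.899 mA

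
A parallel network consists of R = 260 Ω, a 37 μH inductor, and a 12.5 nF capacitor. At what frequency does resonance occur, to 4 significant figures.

234.0 kHz

ω₀ = 1/√(LC) = 1/√(3.7e-05 × 1.25e-08) = 1.47e+06 rad/s
f₀ = ω₀/(2π) = 234.0 kHz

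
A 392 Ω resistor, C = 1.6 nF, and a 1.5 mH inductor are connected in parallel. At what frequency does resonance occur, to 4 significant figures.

102.7 kHz

ω₀ = 1/√(LC) = 1/√(0.0015 × 1.6e-09) = 645500 rad/s
f₀ = ω₀/(2π) = 102.7 kHz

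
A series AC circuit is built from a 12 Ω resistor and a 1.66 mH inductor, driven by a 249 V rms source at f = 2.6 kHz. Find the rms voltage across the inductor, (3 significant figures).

228 V

ω = 2πf = 16340 rad/s
X_L = ωL = 27.1 Ω
Z = 12.0 + j27.1 Ω
|Z| = √(12.0² + 27.1²) = 29.7 Ω
I = V/|Z| = 8.40 A
V_L = I·|Z_L| = 8.40 × 27.1 = 228 V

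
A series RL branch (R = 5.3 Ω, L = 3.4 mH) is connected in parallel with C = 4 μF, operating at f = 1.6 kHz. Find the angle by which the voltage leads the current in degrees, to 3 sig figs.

ω = 2πf = 10050 rad/s
X_L = ωL = 34.2 Ω
X_C = 1/(ωC) = 24.9 Ω
Branch 1 (R+jX_L): Z₁ = 5.30 + j34.2 Ω, |Z₁| = 34.6 Ω
Branch 2 (−jX_C): Z₂ = −j24.9 Ω
Parallel: Z = Z₁Z₂/(Z₁+Z₂), |Z| = 80.3 Ω, ∠Z = -69.2°

-69.2°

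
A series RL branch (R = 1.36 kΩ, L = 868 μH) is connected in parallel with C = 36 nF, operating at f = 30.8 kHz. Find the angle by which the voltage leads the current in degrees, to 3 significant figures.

ω = 2πf = 193500 rad/s
X_L = ωL = 168 Ω
X_C = 1/(ωC) = 144 Ω
Branch 1 (R+jX_L): Z₁ = 1360 + j168 Ω, |Z₁| = 1370 Ω
Branch 2 (−jX_C): Z₂ = −j144 Ω
Parallel: Z = Z₁Z₂/(Z₁+Z₂), |Z| = 145 Ω, ∠Z = -84.0°

-84.0°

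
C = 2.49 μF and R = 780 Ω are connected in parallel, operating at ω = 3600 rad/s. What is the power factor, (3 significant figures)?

0.142

X_C = 1/(ωC) = 112 Ω
Parallel: admittances add. Y = 1/R + jωC
Y = (0.00128 + j0.00896) S
|Y| = 0.00906 S → |Z| = 1/|Y| = 110 Ω, ∠Z = −∠Y = -81.9°
cos φ = cos(-81.9°) = 0.142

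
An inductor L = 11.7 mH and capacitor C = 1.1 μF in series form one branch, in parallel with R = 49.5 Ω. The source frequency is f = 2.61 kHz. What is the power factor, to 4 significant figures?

0.9400

ω = 2πf = 16400 rad/s
X_L = ωL = 191.9 Ω
X_C = 1/(ωC) = 55.44 Ω
Branch 1: Z₁ = R = 49.50 Ω
Branch 2 (series LC): Z₂ = j(X_L − X_C) = j136.4 Ω
Parallel: Z = Z₁Z₂/(Z₁+Z₂), |Z| = 46.53 Ω, ∠Z = 19.94°
cos φ = cos(19.94°) = 0.9400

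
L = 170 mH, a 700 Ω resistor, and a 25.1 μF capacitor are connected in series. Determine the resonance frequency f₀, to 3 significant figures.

77.0 Hz

ω₀ = 1/√(LC) = 1/√(0.17 × 2.51e-05) = 484.1 rad/s
f₀ = ω₀/(2π) = 77.0 Hz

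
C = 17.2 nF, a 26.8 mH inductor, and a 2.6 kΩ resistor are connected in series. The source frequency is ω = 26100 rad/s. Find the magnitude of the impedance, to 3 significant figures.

3020 Ω

X_L = ωL = 699 Ω
X_C = 1/(ωC) = 2230 Ω
Net reactance X = X_L − X_C = -1530 Ω
Z = 2600 − j1530 Ω
|Z| = √(2600² + 1530²) = 3020 Ω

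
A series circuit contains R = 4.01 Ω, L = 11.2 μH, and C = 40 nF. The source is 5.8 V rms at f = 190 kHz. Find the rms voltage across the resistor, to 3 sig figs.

2.71 V

ω = 2πf = 1.194e+06 rad/s
X_L = ωL = 13.4 Ω
X_C = 1/(ωC) = 20.9 Ω
Net reactance X = X_L − X_C = -7.57 Ω
Z = 4.01 − j7.57 Ω
|Z| = √(4.01² + 7.57²) = 8.57 Ω
I = V/|Z| = 677 mA
V_R = I·|Z_R| = 0.677 × 4.01 = 2.71 V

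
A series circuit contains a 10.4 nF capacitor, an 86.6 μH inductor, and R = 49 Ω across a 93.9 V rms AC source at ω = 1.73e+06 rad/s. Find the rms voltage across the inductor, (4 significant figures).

X_L = ωL = 149.8 Ω
X_C = 1/(ωC) = 55.58 Ω
Net reactance X = X_L − X_C = 94.24 Ω
Z = 49.00 + j94.24 Ω
|Z| = √(49.00² + 94.24²) = 106.2 Ω
I = V/|Z| = 884.1 mA
V_L = I·|Z_L| = 0.8841 × 149.8 = 132.4 V

132.4 V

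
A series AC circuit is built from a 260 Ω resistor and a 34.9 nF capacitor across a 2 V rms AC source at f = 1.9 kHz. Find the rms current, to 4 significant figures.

ω = 2πf = 11940 rad/s
X_C = 1/(ωC) = 2400 Ω
Z = 260.0 − j2400 Ω
|Z| = √(260.0² + 2400²) = 2414 Ω
I = V/|Z| = 2/2414 = 828.4 μA

828.4 μA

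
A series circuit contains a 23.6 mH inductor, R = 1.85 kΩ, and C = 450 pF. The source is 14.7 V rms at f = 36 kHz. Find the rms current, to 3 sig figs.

3.03 mA

ω = 2πf = 226200 rad/s
X_L = ωL = 5340 Ω
X_C = 1/(ωC) = 9820 Ω
Net reactance X = X_L − X_C = -4490 Ω
Z = 1850 − j4490 Ω
|Z| = √(1850² + 4490²) = 4850 Ω
I = V/|Z| = 14.7/4850 = 3.03 mA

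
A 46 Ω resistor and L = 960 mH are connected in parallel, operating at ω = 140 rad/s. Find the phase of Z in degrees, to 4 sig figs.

X_L = ωL = 134.4 Ω
Parallel: admittances add. Y = 1/R + 1/(jωL)
Y = (0.02174 − j0.007440) S
|Y| = 0.02298 S → |Z| = 1/|Y| = 43.52 Ω, ∠Z = −∠Y = 18.89°

18.89°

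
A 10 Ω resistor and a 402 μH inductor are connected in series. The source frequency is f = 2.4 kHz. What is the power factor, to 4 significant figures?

0.8551

ω = 2πf = 15080 rad/s
X_L = ωL = 6.062 Ω
Z = 10.00 + j6.062 Ω
|Z| = √(10.00² + 6.062²) = 11.69 Ω
∠Z = arctan(6.062/10.00) = 31.22°
cos φ = cos(31.22°) = 0.8551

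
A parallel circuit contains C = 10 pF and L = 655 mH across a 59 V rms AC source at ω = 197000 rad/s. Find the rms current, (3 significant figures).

341 μA

X_L = ωL = 129000 Ω
X_C = 1/(ωC) = 508000 Ω
Parallel: admittances add. Y = 1/(jωL) + jωC
Y = (0 − j5.78e-06) S
|Y| = 5.78e-06 S → |Z| = 1/|Y| = 173000 Ω, ∠Z = −∠Y = 90.0°
I = V/|Z| = 59/173000 = 341 μA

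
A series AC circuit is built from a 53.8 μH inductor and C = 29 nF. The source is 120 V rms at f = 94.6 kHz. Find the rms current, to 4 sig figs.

4.609 A

ω = 2πf = 594400 rad/s
X_L = ωL = 31.98 Ω
X_C = 1/(ωC) = 58.01 Ω
Net reactance X = X_L − X_C = -26.04 Ω
Z = − j26.04 Ω
|Z| = √(0² + 26.04²) = 26.04 Ω
I = V/|Z| = 120/26.04 = 4.609 A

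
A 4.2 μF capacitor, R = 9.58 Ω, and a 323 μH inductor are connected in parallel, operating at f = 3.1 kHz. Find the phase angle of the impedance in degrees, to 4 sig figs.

36.46°

ω = 2πf = 19480 rad/s
X_L = ωL = 6.291 Ω
X_C = 1/(ωC) = 12.22 Ω
Parallel: admittances add. Y = 1/R + 1/(jωL) + jωC
Y = (0.1044 − j0.07714) S
|Y| = 0.1298 S → |Z| = 1/|Y| = 7.704 Ω, ∠Z = −∠Y = 36.46°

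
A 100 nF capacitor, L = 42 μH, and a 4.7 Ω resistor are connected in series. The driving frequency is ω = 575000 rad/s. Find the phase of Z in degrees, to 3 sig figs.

55.2°

X_L = ωL = 24.1 Ω
X_C = 1/(ωC) = 17.4 Ω
Net reactance X = X_L − X_C = 6.76 Ω
Z = 4.70 + j6.76 Ω
|Z| = √(4.70² + 6.76²) = 8.23 Ω
∠Z = arctan(6.76/4.70) = 55.2°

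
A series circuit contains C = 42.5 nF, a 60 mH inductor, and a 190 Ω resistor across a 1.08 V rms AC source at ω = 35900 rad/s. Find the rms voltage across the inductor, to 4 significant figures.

X_L = ωL = 2154 Ω
X_C = 1/(ωC) = 655.4 Ω
Net reactance X = X_L − X_C = 1499 Ω
Z = 190.0 + j1499 Ω
|Z| = √(190.0² + 1499²) = 1511 Ω
I = V/|Z| = 715.0 μA
V_L = I·|Z_L| = 0.0007150 × 2154 = 1.540 V

1.540 V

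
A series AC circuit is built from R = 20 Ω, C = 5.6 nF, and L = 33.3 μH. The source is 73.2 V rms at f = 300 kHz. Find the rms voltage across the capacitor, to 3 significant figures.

ω = 2πf = 1.885e+06 rad/s
X_L = ωL = 62.8 Ω
X_C = 1/(ωC) = 94.7 Ω
Net reactance X = X_L − X_C = -32.0 Ω
Z = 20.0 − j32.0 Ω
|Z| = √(20.0² + 32.0²) = 37.7 Ω
I = V/|Z| = 1.94 A
V_C = I·|Z_C| = 1.94 × 94.7 = 184 V

184 V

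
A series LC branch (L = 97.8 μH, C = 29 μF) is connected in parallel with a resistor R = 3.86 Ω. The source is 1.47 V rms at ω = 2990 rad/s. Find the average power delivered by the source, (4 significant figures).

X_L = ωL = 0.2924 Ω
X_C = 1/(ωC) = 11.53 Ω
Branch 1: Z₁ = R = 3.860 Ω
Branch 2 (series LC): Z₂ = j(X_L − X_C) = −j11.24 Ω
Parallel: Z = Z₁Z₂/(Z₁+Z₂), |Z| = 3.651 Ω, ∠Z = -18.95°
I = V/|Z| = 402.7 mA
P = VI cos φ = 1.47 × 0.4027 × cos(-18.95°) = 559.8 mW

559.8 mW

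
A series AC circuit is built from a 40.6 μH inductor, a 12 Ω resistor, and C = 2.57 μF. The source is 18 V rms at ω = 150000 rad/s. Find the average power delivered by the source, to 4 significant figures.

24.89 W

X_L = ωL = 6.090 Ω
X_C = 1/(ωC) = 2.594 Ω
Net reactance X = X_L − X_C = 3.496 Ω
Z = 12.00 + j3.496 Ω
|Z| = √(12.00² + 3.496²) = 12.50 Ω
∠Z = arctan(3.496/12.00) = 16.24°
I = V/|Z| = 1.440 A
P = VI cos φ = 18 × 1.440 × cos(16.24°) = 24.89 W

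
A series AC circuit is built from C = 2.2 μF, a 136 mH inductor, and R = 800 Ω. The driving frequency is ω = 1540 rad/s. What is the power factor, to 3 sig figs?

X_L = ωL = 209 Ω
X_C = 1/(ωC) = 295 Ω
Net reactance X = X_L − X_C = -85.7 Ω
Z = 800 − j85.7 Ω
|Z| = √(800² + 85.7²) = 805 Ω
∠Z = arctan(-85.7/800) = -6.12°
cos φ = cos(-6.12°) = 0.994

0.994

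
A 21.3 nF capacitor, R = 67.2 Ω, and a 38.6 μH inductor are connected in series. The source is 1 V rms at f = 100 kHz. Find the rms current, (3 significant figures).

11.9 mA

ω = 2πf = 628300 rad/s
X_L = ωL = 24.3 Ω
X_C = 1/(ωC) = 74.7 Ω
Net reactance X = X_L − X_C = -50.5 Ω
Z = 67.2 − j50.5 Ω
|Z| = √(67.2² + 50.5²) = 84.0 Ω
I = V/|Z| = 1/84.0 = 11.9 mA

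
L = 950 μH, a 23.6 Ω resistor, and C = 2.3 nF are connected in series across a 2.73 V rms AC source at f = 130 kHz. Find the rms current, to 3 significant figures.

11.2 mA

ω = 2πf = 816800 rad/s
X_L = ωL = 776 Ω
X_C = 1/(ωC) = 532 Ω
Net reactance X = X_L − X_C = 244 Ω
Z = 23.6 + j244 Ω
|Z| = √(23.6² + 244²) = 245 Ω
I = V/|Z| = 2.73/245 = 11.2 mA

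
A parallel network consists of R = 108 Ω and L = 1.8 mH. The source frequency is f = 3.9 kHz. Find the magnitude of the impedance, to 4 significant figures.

40.83 Ω

ω = 2πf = 24500 rad/s
X_L = ωL = 44.11 Ω
Parallel: admittances add. Y = 1/R + 1/(jωL)
Y = (0.009259 − j0.02267) S
|Y| = 0.02449 S → |Z| = 1/|Y| = 40.83 Ω, ∠Z = −∠Y = 67.78°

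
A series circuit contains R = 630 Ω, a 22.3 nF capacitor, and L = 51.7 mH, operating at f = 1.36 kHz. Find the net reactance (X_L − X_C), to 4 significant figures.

-4806 Ω

ω = 2πf = 8545 rad/s
X_L = ωL = 441.8 Ω
X_C = 1/(ωC) = 5248 Ω
X = 441.8 − 5248 = -4806 Ω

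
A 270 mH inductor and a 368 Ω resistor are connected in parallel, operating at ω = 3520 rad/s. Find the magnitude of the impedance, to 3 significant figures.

343 Ω

X_L = ωL = 950 Ω
Parallel: admittances add. Y = 1/R + 1/(jωL)
Y = (0.00272 − j0.00105) S
|Y| = 0.00291 S → |Z| = 1/|Y| = 343 Ω, ∠Z = −∠Y = 21.2°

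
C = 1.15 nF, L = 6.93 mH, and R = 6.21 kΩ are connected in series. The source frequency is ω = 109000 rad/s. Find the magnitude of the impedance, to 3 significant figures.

9520 Ω

X_L = ωL = 755 Ω
X_C = 1/(ωC) = 7980 Ω
Net reactance X = X_L − X_C = -7220 Ω
Z = 6210 − j7220 Ω
|Z| = √(6210² + 7220²) = 9520 Ω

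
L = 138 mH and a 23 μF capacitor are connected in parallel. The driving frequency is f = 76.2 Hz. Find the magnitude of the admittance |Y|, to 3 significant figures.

4.12 mS

ω = 2πf = 478.8 rad/s
X_L = ωL = 66.1 Ω
X_C = 1/(ωC) = 90.8 Ω
Parallel: admittances add. Y = 1/(jωL) + jωC
Y = (0 − j0.00412) S
|Y| = 0.00412 S → |Z| = 1/|Y| = 243 Ω, ∠Z = −∠Y = 90.0°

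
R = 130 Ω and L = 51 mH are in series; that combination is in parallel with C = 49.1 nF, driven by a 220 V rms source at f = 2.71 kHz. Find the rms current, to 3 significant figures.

ω = 2πf = 17030 rad/s
X_L = ωL = 868 Ω
X_C = 1/(ωC) = 1200 Ω
Branch 1 (R+jX_L): Z₁ = 130 + j868 Ω, |Z₁| = 878 Ω
Branch 2 (−jX_C): Z₂ = −j1200 Ω
Parallel: Z = Z₁Z₂/(Z₁+Z₂), |Z| = 2980 Ω, ∠Z = 59.8°
I = V/|Z| = 220/2980 = 73.8 mA

73.8 mA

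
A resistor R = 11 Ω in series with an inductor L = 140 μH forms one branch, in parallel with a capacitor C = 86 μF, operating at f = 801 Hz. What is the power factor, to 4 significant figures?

0.2074

ω = 2πf = 5033 rad/s
X_L = ωL = 0.7046 Ω
X_C = 1/(ωC) = 2.310 Ω
Branch 1 (R+jX_L): Z₁ = 11.00 + j0.7046 Ω, |Z₁| = 11.02 Ω
Branch 2 (−jX_C): Z₂ = −j2.310 Ω
Parallel: Z = Z₁Z₂/(Z₁+Z₂), |Z| = 2.291 Ω, ∠Z = -78.03°
cos φ = cos(-78.03°) = 0.2074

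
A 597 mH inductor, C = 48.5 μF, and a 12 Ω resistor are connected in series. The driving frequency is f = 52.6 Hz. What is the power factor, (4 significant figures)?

ω = 2πf = 330.5 rad/s
X_L = ωL = 197.3 Ω
X_C = 1/(ωC) = 62.39 Ω
Net reactance X = X_L − X_C = 134.9 Ω
Z = 12.00 + j134.9 Ω
|Z| = √(12.00² + 134.9²) = 135.5 Ω
∠Z = arctan(134.9/12.00) = 84.92°
cos φ = cos(84.92°) = 0.08859

0.08859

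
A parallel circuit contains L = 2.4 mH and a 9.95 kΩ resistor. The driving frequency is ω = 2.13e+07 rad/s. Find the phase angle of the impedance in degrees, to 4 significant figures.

X_L = ωL = 51120 Ω
Parallel: admittances add. Y = 1/R + 1/(jωL)
Y = (0.0001005 − j1.956e-05) S
|Y| = 0.0001024 S → |Z| = 1/|Y| = 9767 Ω, ∠Z = −∠Y = 11.01°

11.01°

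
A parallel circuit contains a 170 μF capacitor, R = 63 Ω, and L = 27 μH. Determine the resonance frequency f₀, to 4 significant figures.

ω₀ = 1/√(LC) = 1/√(2.7e-05 × 0.00017) = 14760 rad/s
f₀ = ω₀/(2π) = 2.349 kHz

2.349 kHz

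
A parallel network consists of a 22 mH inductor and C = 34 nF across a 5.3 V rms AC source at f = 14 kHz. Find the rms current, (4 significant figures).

13.11 mA

ω = 2πf = 87960 rad/s
X_L = ωL = 1935 Ω
X_C = 1/(ωC) = 334.4 Ω
Parallel: admittances add. Y = 1/(jωL) + jωC
Y = (0 + j0.002474) S
|Y| = 0.002474 S → |Z| = 1/|Y| = 404.2 Ω, ∠Z = −∠Y = -90.00°
I = V/|Z| = 5.3/404.2 = 13.11 mA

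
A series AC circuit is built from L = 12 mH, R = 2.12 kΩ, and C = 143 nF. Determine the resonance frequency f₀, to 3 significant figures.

ω₀ = 1/√(LC) = 1/√(0.012 × 1.43e-07) = 24140 rad/s
f₀ = ω₀/(2π) = 3.84 kHz

3.84 kHz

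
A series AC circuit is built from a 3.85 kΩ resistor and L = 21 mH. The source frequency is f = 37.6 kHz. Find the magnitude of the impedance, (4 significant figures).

6280 Ω

ω = 2πf = 236200 rad/s
X_L = ωL = 4961 Ω
Z = 3850 + j4961 Ω
|Z| = √(3850² + 4961²) = 6280 Ω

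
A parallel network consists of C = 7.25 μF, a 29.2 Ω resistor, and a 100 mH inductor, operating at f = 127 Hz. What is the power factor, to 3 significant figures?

0.981

ω = 2πf = 798.0 rad/s
X_L = ωL = 79.8 Ω
X_C = 1/(ωC) = 173 Ω
Parallel: admittances add. Y = 1/R + 1/(jωL) + jωC
Y = (0.0342 − j0.00675) S
|Y| = 0.0349 S → |Z| = 1/|Y| = 28.6 Ω, ∠Z = −∠Y = 11.1°
cos φ = cos(11.1°) = 0.981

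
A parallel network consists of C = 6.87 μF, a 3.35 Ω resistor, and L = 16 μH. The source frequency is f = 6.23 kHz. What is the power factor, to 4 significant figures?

0.2193

ω = 2πf = 39140 rad/s
X_L = ωL = 0.6263 Ω
X_C = 1/(ωC) = 3.719 Ω
Parallel: admittances add. Y = 1/R + 1/(jωL) + jωC
Y = (0.2985 − j1.328) S
|Y| = 1.361 S → |Z| = 1/|Y| = 0.7348 Ω, ∠Z = −∠Y = 77.33°
cos φ = cos(77.33°) = 0.2193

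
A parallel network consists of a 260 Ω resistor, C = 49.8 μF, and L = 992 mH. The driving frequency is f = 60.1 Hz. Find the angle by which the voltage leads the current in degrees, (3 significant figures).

-76.6°

ω = 2πf = 377.6 rad/s
X_L = ωL = 375 Ω
X_C = 1/(ωC) = 53.2 Ω
Parallel: admittances add. Y = 1/R + 1/(jωL) + jωC
Y = (0.00385 + j0.0161) S
|Y| = 0.0166 S → |Z| = 1/|Y| = 60.3 Ω, ∠Z = −∠Y = -76.6°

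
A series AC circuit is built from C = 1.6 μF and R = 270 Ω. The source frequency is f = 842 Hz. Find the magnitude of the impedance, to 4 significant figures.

ω = 2πf = 5290 rad/s
X_C = 1/(ωC) = 118.1 Ω
Z = 270.0 − j118.1 Ω
|Z| = √(270.0² + 118.1²) = 294.7 Ω

294.7 Ω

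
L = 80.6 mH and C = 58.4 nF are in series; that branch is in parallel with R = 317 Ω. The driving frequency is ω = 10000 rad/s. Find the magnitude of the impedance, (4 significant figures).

X_L = ωL = 806.0 Ω
X_C = 1/(ωC) = 1712 Ω
Branch 1: Z₁ = R = 317.0 Ω
Branch 2 (series LC): Z₂ = j(X_L − X_C) = −j906.3 Ω
Parallel: Z = Z₁Z₂/(Z₁+Z₂), |Z| = 299.2 Ω, ∠Z = -19.28°

299.2 Ω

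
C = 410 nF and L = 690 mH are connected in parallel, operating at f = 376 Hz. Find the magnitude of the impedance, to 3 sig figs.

2820 Ω

ω = 2πf = 2362 rad/s
X_L = ωL = 1630 Ω
X_C = 1/(ωC) = 1030 Ω
Parallel: admittances add. Y = 1/(jωL) + jωC
Y = (0 + j0.000355) S
|Y| = 0.000355 S → |Z| = 1/|Y| = 2820 Ω, ∠Z = −∠Y = -90.0°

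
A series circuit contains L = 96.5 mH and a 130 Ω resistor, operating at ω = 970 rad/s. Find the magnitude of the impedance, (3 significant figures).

160 Ω

X_L = ωL = 93.6 Ω
Z = 130 + j93.6 Ω
|Z| = √(130² + 93.6²) = 160 Ω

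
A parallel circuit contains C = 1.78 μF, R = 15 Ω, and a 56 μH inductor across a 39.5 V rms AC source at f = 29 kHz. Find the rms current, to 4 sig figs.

9.320 A

ω = 2πf = 182200 rad/s
X_L = ωL = 10.20 Ω
X_C = 1/(ωC) = 3.083 Ω
Parallel: admittances add. Y = 1/R + 1/(jωL) + jωC
Y = (0.06667 + j0.2263) S
|Y| = 0.2360 S → |Z| = 1/|Y| = 4.238 Ω, ∠Z = −∠Y = -73.59°
I = V/|Z| = 39.5/4.238 = 9.320 A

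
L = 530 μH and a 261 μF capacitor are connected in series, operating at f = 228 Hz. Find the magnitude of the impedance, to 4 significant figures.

1.915 Ω

ω = 2πf = 1433 rad/s
X_L = ωL = 0.7593 Ω
X_C = 1/(ωC) = 2.675 Ω
Net reactance X = X_L − X_C = -1.915 Ω
Z = − j1.915 Ω
|Z| = √(0² + 1.915²) = 1.915 Ω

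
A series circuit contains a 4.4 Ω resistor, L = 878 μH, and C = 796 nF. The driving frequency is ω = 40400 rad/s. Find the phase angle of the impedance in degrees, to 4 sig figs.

44.84°

X_L = ωL = 35.47 Ω
X_C = 1/(ωC) = 31.10 Ω
Net reactance X = X_L − X_C = 4.375 Ω
Z = 4.400 + j4.375 Ω
|Z| = √(4.400² + 4.375²) = 6.205 Ω
∠Z = arctan(4.375/4.400) = 44.84°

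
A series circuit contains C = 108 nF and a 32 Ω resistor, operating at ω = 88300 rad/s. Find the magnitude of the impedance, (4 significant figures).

109.6 Ω

X_C = 1/(ωC) = 104.9 Ω
Z = 32.00 − j104.9 Ω
|Z| = √(32.00² + 104.9²) = 109.6 Ω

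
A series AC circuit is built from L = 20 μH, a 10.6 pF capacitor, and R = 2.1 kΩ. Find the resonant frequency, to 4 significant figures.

ω₀ = 1/√(LC) = 1/√(2e-05 × 1.06e-11) = 6.868e+07 rad/s
f₀ = ω₀/(2π) = 10.93 MHz

10.93 MHz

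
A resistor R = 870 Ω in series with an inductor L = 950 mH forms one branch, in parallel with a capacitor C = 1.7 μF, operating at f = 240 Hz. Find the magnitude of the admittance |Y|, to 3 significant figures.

ω = 2πf = 1508 rad/s
X_L = ωL = 1430 Ω
X_C = 1/(ωC) = 390 Ω
Branch 1 (R+jX_L): Z₁ = 870 + j1430 Ω, |Z₁| = 1680 Ω
Branch 2 (−jX_C): Z₂ = −j390 Ω
Parallel: Z = Z₁Z₂/(Z₁+Z₂), |Z| = 482 Ω, ∠Z = -81.4°
|Y| = 1/|Z| = 2.08 mS

2.08 mS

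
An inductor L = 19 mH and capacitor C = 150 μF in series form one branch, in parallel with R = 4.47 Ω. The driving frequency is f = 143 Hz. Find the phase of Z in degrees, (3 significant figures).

ω = 2πf = 898.5 rad/s
X_L = ωL = 17.1 Ω
X_C = 1/(ωC) = 7.42 Ω
Branch 1: Z₁ = R = 4.47 Ω
Branch 2 (series LC): Z₂ = j(X_L − X_C) = j9.65 Ω
Parallel: Z = Z₁Z₂/(Z₁+Z₂), |Z| = 4.06 Ω, ∠Z = 24.9°

24.9°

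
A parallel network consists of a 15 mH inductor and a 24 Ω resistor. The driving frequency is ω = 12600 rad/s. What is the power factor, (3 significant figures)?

X_L = ωL = 189 Ω
Parallel: admittances add. Y = 1/R + 1/(jωL)
Y = (0.0417 − j0.00529) S
|Y| = 0.0420 S → |Z| = 1/|Y| = 23.8 Ω, ∠Z = −∠Y = 7.24°
cos φ = cos(7.24°) = 0.992

0.992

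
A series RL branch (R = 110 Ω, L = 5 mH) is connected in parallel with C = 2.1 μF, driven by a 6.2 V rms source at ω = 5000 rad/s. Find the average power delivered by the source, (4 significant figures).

332.3 mW

X_L = ωL = 25.00 Ω
X_C = 1/(ωC) = 95.24 Ω
Branch 1 (R+jX_L): Z₁ = 110.0 + j25.00 Ω, |Z₁| = 112.8 Ω
Branch 2 (−jX_C): Z₂ = −j95.24 Ω
Parallel: Z = Z₁Z₂/(Z₁+Z₂), |Z| = 82.32 Ω, ∠Z = -44.64°
I = V/|Z| = 75.32 mA
P = VI cos φ = 6.2 × 0.07532 × cos(-44.64°) = 332.3 mW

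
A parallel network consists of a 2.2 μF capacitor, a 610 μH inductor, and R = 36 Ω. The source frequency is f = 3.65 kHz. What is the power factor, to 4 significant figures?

0.7973

ω = 2πf = 22930 rad/s
X_L = ωL = 13.99 Ω
X_C = 1/(ωC) = 19.82 Ω
Parallel: admittances add. Y = 1/R + 1/(jωL) + jωC
Y = (0.02778 − j0.02103) S
|Y| = 0.03484 S → |Z| = 1/|Y| = 28.70 Ω, ∠Z = −∠Y = 37.13°
cos φ = cos(37.13°) = 0.7973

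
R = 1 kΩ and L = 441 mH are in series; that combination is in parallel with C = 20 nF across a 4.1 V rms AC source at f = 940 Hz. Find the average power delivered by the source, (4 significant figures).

ω = 2πf = 5906 rad/s
X_L = ωL = 2605 Ω
X_C = 1/(ωC) = 8466 Ω
Branch 1 (R+jX_L): Z₁ = 1000 + j2605 Ω, |Z₁| = 2790 Ω
Branch 2 (−jX_C): Z₂ = −j8466 Ω
Parallel: Z = Z₁Z₂/(Z₁+Z₂), |Z| = 3972 Ω, ∠Z = 59.31°
I = V/|Z| = 1.032 mA
P = VI cos φ = 4.1 × 0.001032 × cos(59.31°) = 2.160 mW

2.160 mW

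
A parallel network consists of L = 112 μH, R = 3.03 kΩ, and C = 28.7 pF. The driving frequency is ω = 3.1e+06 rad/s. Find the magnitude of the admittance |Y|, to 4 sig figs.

2.811 mS

X_L = ωL = 347.2 Ω
X_C = 1/(ωC) = 11240 Ω
Parallel: admittances add. Y = 1/R + 1/(jωL) + jωC
Y = (0.0003300 − j0.002791) S
|Y| = 0.002811 S → |Z| = 1/|Y| = 355.8 Ω, ∠Z = −∠Y = 83.26°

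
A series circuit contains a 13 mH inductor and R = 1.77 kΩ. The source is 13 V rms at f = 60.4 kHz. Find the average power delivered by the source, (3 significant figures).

10.9 mW

ω = 2πf = 379500 rad/s
X_L = ωL = 4930 Ω
Z = 1770 + j4930 Ω
|Z| = √(1770² + 4930²) = 5240 Ω
∠Z = arctan(4930/1770) = 70.3°
I = V/|Z| = 2.48 mA
P = VI cos φ = 13 × 0.00248 × cos(70.3°) = 10.9 mW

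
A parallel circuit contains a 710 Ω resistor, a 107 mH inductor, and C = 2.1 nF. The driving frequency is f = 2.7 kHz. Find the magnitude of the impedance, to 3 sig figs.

ω = 2πf = 16960 rad/s
X_L = ωL = 1820 Ω
X_C = 1/(ωC) = 28100 Ω
Parallel: admittances add. Y = 1/R + 1/(jωL) + jωC
Y = (0.00141 − j0.000515) S
|Y| = 0.00150 S → |Z| = 1/|Y| = 667 Ω, ∠Z = −∠Y = 20.1°

667 Ω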